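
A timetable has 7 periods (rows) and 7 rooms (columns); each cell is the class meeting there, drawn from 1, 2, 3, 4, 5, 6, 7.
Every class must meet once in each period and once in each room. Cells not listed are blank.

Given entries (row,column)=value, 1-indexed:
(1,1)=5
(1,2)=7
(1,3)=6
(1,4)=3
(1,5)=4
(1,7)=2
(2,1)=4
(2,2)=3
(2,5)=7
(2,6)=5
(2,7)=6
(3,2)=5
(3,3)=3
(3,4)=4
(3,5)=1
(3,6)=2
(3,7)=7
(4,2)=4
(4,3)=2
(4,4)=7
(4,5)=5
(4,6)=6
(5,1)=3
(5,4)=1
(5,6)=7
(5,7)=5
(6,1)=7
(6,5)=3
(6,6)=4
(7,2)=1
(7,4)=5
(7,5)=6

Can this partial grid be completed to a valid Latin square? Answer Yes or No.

No period or room among the givens repeats a symbol, and propagating forced cells runs into no contradiction.
One valid completion exists (for instance, 5 7 6 3 4 1 2 / 4 3 1 2 7 5 6 / 6 5 3 4 1 2 7 / 1 4 2 7 5 6 3 / 3 6 4 1 2 7 5 / 7 2 5 6 3 4 1 / 2 1 7 5 6 3 4).

Yes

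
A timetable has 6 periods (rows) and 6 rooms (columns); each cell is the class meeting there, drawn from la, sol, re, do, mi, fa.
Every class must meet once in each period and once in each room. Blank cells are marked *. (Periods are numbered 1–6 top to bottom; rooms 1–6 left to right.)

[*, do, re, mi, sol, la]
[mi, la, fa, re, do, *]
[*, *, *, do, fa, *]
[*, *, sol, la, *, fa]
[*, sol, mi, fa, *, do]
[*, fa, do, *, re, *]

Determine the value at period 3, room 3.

Period 3 already has {do, fa} and room 3 already has {sol, re, do, mi, fa}, so period 3, room 3 must be la.

la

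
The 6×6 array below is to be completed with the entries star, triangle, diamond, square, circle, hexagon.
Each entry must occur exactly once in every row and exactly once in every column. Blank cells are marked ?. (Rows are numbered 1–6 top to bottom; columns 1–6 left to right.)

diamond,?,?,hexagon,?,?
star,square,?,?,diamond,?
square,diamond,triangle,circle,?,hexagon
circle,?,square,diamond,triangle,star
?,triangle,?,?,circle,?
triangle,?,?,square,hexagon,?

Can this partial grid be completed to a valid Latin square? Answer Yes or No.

Yes

No row or column among the givens repeats a symbol, and propagating forced cells runs into no contradiction.
One valid completion exists (for instance, diamond star circle hexagon square triangle / star square hexagon triangle diamond circle / square diamond triangle circle star hexagon / circle hexagon square diamond triangle star / hexagon triangle diamond star circle square / triangle circle star square hexagon diamond).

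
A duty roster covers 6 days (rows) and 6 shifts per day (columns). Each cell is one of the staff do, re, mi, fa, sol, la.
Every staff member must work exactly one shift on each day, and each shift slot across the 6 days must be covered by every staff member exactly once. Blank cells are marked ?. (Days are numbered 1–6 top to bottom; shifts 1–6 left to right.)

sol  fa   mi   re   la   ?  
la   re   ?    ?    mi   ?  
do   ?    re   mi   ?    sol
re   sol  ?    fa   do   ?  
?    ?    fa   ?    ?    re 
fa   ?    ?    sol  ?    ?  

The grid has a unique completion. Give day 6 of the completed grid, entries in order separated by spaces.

fa mi do sol re la

Day 6, shift 5: day 6 has {fa, sol} and shift 5 has {do, mi, la}, leaving only re.
Day 1, shift 6: day 1 has {re, mi, fa, sol, la} and shift 6 has {re, sol}, leaving only do.
Day 2, shift 4: day 2 has {re, mi, la} and shift 4 has {re, mi, fa, sol}, leaving only do.
Day 2, shift 3: day 2 has {do, re, mi, la} and shift 3 has {re, mi, fa}, leaving only sol.
Day 2, shift 6: day 2 has {do, re, mi, sol, la} and shift 6 has {do, re, sol}, leaving only fa.
Day 3, shift 2: day 3 has {do, re, mi, sol} and shift 2 has {re, fa, sol}, leaving only la.
Day 3, shift 5: day 3 has {do, re, mi, sol, la} and shift 5 has {do, re, mi, la}, leaving only fa.
Day 4, shift 3: day 4 has {do, re, fa, sol} and shift 3 has {re, mi, fa, sol}, leaving only la.
Day 6, shift 3: day 6 has {re, fa, sol} and shift 3 has {re, mi, fa, sol, la}, leaving only do.
Day 6, shift 2: day 6 has {do, re, fa, sol} and shift 2 has {re, fa, sol, la}, leaving only mi.
Day 6, shift 6: day 6 has {do, re, mi, fa, sol} and shift 6 has {do, re, fa, sol}, leaving only la.
So day 6 reads: fa mi do sol re la.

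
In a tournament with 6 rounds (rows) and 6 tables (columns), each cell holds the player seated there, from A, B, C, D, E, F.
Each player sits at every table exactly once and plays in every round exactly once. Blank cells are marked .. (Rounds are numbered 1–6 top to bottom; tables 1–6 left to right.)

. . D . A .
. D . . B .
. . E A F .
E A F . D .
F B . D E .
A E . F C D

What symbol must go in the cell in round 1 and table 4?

C

Round 2, table 1: round 2 has {B, D} and table 1 has {A, E, F}, leaving only C.
Round 1, table 1: round 1 has {A, D} and table 1 has {A, C, E, F}, leaving only B.
Round 2, table 3: round 2 has {B, C, D} and table 3 has {D, E, F}, leaving only A.
Round 2, table 4: round 2 has {A, B, C, D} and table 4 has {A, D, F}, leaving only E.
Round 1 already has {A, B, D} and table 4 already has {A, D, E, F}, so round 1, table 4 must be C.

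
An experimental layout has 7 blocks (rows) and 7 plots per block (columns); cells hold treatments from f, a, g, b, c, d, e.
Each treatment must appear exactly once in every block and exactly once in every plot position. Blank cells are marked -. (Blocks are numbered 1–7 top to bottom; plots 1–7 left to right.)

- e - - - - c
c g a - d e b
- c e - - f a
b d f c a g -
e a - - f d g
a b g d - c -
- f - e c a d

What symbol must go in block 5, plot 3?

Block 1, plot 6: block 1 has {c, e} and plot 6 has {f, a, g, c, d, e}, leaving only b.
Block 1, plot 3: block 1 has {b, c, e} and plot 3 has {f, a, g, e}, leaving only d.
Block 1, plot 5: block 1 has {b, c, d, e} and plot 5 has {f, a, c, d}, leaving only g.
Block 1, plot 1: block 1 has {g, b, c, d, e} and plot 1 has {a, b, c, e}, leaving only f.
Block 1, plot 4: block 1 has {f, g, b, c, d, e} and plot 4 has {c, d, e}, leaving only a.
Block 2, plot 4: block 2 has {a, g, b, c, d, e} and plot 4 has {a, c, d, e}, leaving only f.
Block 3, plot 5: block 3 has {f, a, c, e} and plot 5 has {f, a, g, c, d}, leaving only b.
Block 3, plot 4: block 3 has {f, a, b, c, e} and plot 4 has {f, a, c, d, e}, leaving only g.
Block 3, plot 1: block 3 has {f, a, g, b, c, e} and plot 1 has {f, a, b, c, e}, leaving only d.
Block 4, plot 7: block 4 has {f, a, g, b, c, d} and plot 7 has {a, g, b, c, d}, leaving only e.
Block 5, plot 4: block 5 has {f, a, g, d, e} and plot 4 has {f, a, g, c, d, e}, leaving only b.
Block 5 already has {f, a, g, b, d, e} and plot 3 already has {f, a, g, d, e}, so block 5, plot 3 must be c.

c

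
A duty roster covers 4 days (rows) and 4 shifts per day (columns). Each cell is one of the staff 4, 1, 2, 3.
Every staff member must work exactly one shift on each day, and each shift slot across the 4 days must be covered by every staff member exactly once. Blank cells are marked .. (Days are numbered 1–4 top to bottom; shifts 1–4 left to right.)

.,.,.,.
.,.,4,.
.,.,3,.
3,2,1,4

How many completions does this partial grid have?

4

Day 1, shift 1: eliminating its day and shift leaves {4, 1, 2}.
Day 1, shift 2: eliminating its day and shift leaves {4, 1, 3}.
Day 1, shift 3: eliminating its day and shift leaves {2}.
Day 1, shift 4: eliminating its day and shift leaves {1, 2, 3}.
Day 2, shift 1: eliminating its day and shift leaves {1, 2}.
Day 2, shift 2: eliminating its day and shift leaves {1, 3}.
Day 2, shift 4: eliminating its day and shift leaves {1, 2, 3}.
Day 3, shift 1: eliminating its day and shift leaves {4, 1, 2}.
Day 3, shift 2: eliminating its day and shift leaves {4, 1}.
Day 3, shift 4: eliminating its day and shift leaves {1, 2}.
Enumerating the assignments across these blanks that avoid any day or shift repeat gives 4 completions.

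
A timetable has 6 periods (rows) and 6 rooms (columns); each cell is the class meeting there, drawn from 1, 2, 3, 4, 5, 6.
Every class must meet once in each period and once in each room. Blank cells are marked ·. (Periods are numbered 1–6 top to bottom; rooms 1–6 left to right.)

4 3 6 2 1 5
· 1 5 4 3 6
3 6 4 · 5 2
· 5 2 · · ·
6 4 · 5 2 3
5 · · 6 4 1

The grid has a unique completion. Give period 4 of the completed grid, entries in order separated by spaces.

Period 4, room 1: period 4 has {2, 5} and room 1 has {3, 4, 5, 6}, leaving only 1.
Period 4, room 4: period 4 has {1, 2, 5} and room 4 has {2, 4, 5, 6}, leaving only 3.
Period 4, room 5: period 4 has {1, 2, 3, 5} and room 5 has {1, 2, 3, 4, 5}, leaving only 6.
Period 4, room 6: period 4 has {1, 2, 3, 5, 6} and room 6 has {1, 2, 3, 5, 6}, leaving only 4.
So period 4 reads: 1 5 2 3 6 4.

1 5 2 3 6 4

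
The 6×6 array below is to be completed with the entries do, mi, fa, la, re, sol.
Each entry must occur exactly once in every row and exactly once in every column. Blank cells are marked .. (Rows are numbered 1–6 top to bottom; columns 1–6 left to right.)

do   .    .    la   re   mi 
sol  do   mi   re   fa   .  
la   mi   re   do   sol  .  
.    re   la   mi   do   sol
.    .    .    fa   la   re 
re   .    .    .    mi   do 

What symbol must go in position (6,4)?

Row 6 already has {do, mi, re} and column 4 already has {do, mi, fa, la, re}, so row 6, column 4 must be sol.

sol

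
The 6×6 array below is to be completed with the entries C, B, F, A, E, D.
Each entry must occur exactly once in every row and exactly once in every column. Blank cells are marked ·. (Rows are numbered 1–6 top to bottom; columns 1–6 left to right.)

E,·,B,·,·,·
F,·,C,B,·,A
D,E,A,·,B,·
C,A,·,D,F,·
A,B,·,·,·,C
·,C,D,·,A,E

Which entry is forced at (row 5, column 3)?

F

Row 2, column 2: row 2 has {C, B, F, A} and column 2 has {C, B, A, E}, leaving only D.
Row 1, column 2: row 1 has {B, E} and column 2 has {C, B, A, E, D}, leaving only F.
Row 1, column 6: row 1 has {B, F, E} and column 6 has {C, A, E}, leaving only D.
Row 1, column 5: row 1 has {B, F, E, D} and column 5 has {B, F, A}, leaving only C.
Row 1, column 4: row 1 has {C, B, F, E, D} and column 4 has {B, D}, leaving only A.
Row 2, column 5: row 2 has {C, B, F, A, D} and column 5 has {C, B, F, A}, leaving only E.
Row 3, column 6: row 3 has {B, A, E, D} and column 6 has {C, A, E, D}, leaving only F.
Row 3, column 4: row 3 has {B, F, A, E, D} and column 4 has {B, A, D}, leaving only C.
Row 4, column 3: row 4 has {C, F, A, D} and column 3 has {C, B, A, D}, leaving only E.
Row 5 already has {C, B, A} and column 3 already has {C, B, A, E, D}, so row 5, column 3 must be F.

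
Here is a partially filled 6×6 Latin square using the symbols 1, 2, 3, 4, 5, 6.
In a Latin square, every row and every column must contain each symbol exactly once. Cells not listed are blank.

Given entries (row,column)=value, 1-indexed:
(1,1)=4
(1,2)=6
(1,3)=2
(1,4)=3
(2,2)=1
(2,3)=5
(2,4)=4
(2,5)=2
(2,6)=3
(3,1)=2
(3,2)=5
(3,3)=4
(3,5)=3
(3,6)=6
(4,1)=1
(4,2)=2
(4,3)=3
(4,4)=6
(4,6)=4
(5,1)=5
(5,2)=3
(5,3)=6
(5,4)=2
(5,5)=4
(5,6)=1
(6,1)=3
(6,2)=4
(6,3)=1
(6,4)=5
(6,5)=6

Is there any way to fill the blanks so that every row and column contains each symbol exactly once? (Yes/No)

Yes

No row or column among the givens repeats a symbol, and propagating forced cells runs into no contradiction.
One valid completion exists (for instance, 4 6 2 3 1 5 / 6 1 5 4 2 3 / 2 5 4 1 3 6 / 1 2 3 6 5 4 / 5 3 6 2 4 1 / 3 4 1 5 6 2).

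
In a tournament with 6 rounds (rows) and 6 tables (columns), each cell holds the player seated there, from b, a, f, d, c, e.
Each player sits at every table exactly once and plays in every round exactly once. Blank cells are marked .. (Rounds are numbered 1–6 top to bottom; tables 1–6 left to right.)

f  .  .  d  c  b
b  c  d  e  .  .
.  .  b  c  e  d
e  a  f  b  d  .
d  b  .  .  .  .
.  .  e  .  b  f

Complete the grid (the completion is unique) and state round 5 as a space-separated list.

Round 1, table 2: round 1 has {b, f, d, c} and table 2 has {b, a, c}, leaving only e.
Round 1, table 3: round 1 has {b, f, d, c, e} and table 3 has {b, f, d, e}, leaving only a.
Round 5, table 3: round 5 has {b, d} and table 3 has {b, a, f, d, e}, leaving only c.
Round 2, table 6: round 2 has {b, d, c, e} and table 6 has {b, f, d}, leaving only a.
Round 5, table 6: round 5 has {b, d, c} and table 6 has {b, a, f, d}, leaving only e.
Round 2, table 5: round 2 has {b, a, d, c, e} and table 5 has {b, d, c, e}, leaving only f.
Round 5, table 5: round 5 has {b, d, c, e} and table 5 has {b, f, d, c, e}, leaving only a.
Round 5, table 4: round 5 has {b, a, d, c, e} and table 4 has {b, d, c, e}, leaving only f.
So round 5 reads: d b c f a e.

d b c f a e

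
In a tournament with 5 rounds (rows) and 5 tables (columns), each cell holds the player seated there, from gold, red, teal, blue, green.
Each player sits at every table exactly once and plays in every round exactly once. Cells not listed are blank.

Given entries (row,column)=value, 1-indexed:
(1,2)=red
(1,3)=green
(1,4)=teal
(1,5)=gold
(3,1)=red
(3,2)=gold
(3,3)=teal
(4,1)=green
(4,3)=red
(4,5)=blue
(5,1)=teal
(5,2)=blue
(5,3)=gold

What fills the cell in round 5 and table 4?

Round 1, table 1: round 1 has {gold, red, teal, green} and table 1 has {red, teal, green}, leaving only blue.
Round 2, table 1: round 2 has {} and table 1 has {red, teal, blue, green}, leaving only gold.
Round 2, table 3: round 2 has {gold} and table 3 has {gold, red, teal, green}, leaving only blue.
Round 3, table 5: round 3 has {gold, red, teal} and table 5 has {gold, blue}, leaving only green.
Round 3, table 4: round 3 has {gold, red, teal, green} and table 4 has {teal}, leaving only blue.
Round 4, table 2: round 4 has {red, blue, green} and table 2 has {gold, red, blue}, leaving only teal.
Round 2, table 2: round 2 has {gold, blue} and table 2 has {gold, red, teal, blue}, leaving only green.
Round 2, table 4: round 2 has {gold, blue, green} and table 4 has {teal, blue}, leaving only red.
Round 5 already has {gold, teal, blue} and table 4 already has {red, teal, blue}, so round 5, table 4 must be green.

green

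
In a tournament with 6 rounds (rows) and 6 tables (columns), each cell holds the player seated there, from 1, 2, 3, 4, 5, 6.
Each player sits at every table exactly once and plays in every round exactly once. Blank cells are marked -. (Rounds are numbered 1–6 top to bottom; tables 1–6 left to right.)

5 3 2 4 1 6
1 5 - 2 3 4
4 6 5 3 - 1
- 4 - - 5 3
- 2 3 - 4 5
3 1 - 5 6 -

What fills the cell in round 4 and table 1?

Round 2, table 3: round 2 has {1, 2, 3, 4, 5} and table 3 has {2, 3, 5}, leaving only 6.
Round 3, table 5: round 3 has {1, 3, 4, 5, 6} and table 5 has {1, 3, 4, 5, 6}, leaving only 2.
Round 4, table 3: round 4 has {3, 4, 5} and table 3 has {2, 3, 5, 6}, leaving only 1.
Round 4, table 4: round 4 has {1, 3, 4, 5} and table 4 has {2, 3, 4, 5}, leaving only 6.
Round 4 already has {1, 3, 4, 5, 6} and table 1 already has {1, 3, 4, 5}, so round 4, table 1 must be 2.

2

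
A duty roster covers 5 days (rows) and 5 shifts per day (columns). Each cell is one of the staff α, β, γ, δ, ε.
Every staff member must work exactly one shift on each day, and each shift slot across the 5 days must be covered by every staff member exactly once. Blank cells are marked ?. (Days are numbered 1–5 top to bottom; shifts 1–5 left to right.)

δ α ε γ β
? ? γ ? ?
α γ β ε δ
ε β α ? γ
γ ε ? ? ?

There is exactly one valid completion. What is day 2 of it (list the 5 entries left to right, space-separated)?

β δ γ α ε

Day 2, shift 1: day 2 has {γ} and shift 1 has {α, γ, δ, ε}, leaving only β.
Day 2, shift 2: day 2 has {β, γ} and shift 2 has {α, β, γ, ε}, leaving only δ.
Day 2, shift 4: day 2 has {β, γ, δ} and shift 4 has {γ, ε}, leaving only α.
Day 2, shift 5: day 2 has {α, β, γ, δ} and shift 5 has {β, γ, δ}, leaving only ε.
So day 2 reads: β δ γ α ε.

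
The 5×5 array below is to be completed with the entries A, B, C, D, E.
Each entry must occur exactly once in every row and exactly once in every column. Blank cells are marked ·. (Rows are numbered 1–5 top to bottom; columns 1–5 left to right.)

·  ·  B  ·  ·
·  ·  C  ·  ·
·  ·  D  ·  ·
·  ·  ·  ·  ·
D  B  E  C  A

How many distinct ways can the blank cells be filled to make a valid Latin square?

56

Row 1, column 1: eliminating its row and column leaves {A, C, E}.
Row 1, column 2: eliminating its row and column leaves {A, C, D, E}.
Row 1, column 4: eliminating its row and column leaves {A, D, E}.
Row 1, column 5: eliminating its row and column leaves {C, D, E}.
Row 2, column 1: eliminating its row and column leaves {A, B, E}.
Row 2, column 2: eliminating its row and column leaves {A, D, E}.
Row 2, column 4: eliminating its row and column leaves {A, B, D, E}.
Row 2, column 5: eliminating its row and column leaves {B, D, E}.
Row 3, column 1: eliminating its row and column leaves {A, B, C, E}.
Row 3, column 2: eliminating its row and column leaves {A, C, E}.
Row 3, column 4: eliminating its row and column leaves {A, B, E}.
Row 3, column 5: eliminating its row and column leaves {B, C, E}.
Row 4, column 1: eliminating its row and column leaves {A, B, C, E}.
Row 4, column 2: eliminating its row and column leaves {A, C, D, E}.
Row 4, column 3: eliminating its row and column leaves {A}.
Row 4, column 4: eliminating its row and column leaves {A, B, D, E}.
Row 4, column 5: eliminating its row and column leaves {B, C, D, E}.
Enumerating the assignments across these blanks that avoid any row or column repeat gives 56 completions.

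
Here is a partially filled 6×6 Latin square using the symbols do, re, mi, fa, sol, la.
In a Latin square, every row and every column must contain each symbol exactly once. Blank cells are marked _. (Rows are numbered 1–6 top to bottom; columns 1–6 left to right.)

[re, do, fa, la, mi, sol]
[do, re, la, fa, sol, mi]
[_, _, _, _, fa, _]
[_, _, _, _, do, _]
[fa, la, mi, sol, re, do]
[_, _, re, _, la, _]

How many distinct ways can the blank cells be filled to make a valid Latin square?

3

Row 3, column 1: eliminating its row and column leaves {mi, sol, la}.
Row 3, column 2: eliminating its row and column leaves {mi, sol}.
Row 3, column 3: eliminating its row and column leaves {do, sol}.
Row 3, column 4: eliminating its row and column leaves {do, re, mi}.
Row 3, column 6: eliminating its row and column leaves {re, la}.
Row 4, column 1: eliminating its row and column leaves {mi, sol, la}.
Row 4, column 2: eliminating its row and column leaves {mi, fa, sol}.
Row 4, column 3: eliminating its row and column leaves {sol}.
Row 4, column 4: eliminating its row and column leaves {re, mi}.
Row 4, column 6: eliminating its row and column leaves {re, fa, la}.
Row 6, column 1: eliminating its row and column leaves {mi, sol}.
Row 6, column 2: eliminating its row and column leaves {mi, fa, sol}.
Row 6, column 4: eliminating its row and column leaves {do, mi}.
Row 6, column 6: eliminating its row and column leaves {fa}.
Enumerating the assignments across these blanks that avoid any row or column repeat gives 3 completions.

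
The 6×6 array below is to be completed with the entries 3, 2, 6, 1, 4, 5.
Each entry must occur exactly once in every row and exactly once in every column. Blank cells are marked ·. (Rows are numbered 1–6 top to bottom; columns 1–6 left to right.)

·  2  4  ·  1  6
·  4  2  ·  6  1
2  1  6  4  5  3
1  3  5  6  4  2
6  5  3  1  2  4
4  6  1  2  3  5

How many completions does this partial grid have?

2

Row 1, column 1: eliminating its row and column leaves {3, 5}.
Row 1, column 4: eliminating its row and column leaves {3, 5}.
Row 2, column 1: eliminating its row and column leaves {3, 5}.
Row 2, column 4: eliminating its row and column leaves {3, 5}.
Enumerating the assignments across these blanks that avoid any row or column repeat gives 2 completions.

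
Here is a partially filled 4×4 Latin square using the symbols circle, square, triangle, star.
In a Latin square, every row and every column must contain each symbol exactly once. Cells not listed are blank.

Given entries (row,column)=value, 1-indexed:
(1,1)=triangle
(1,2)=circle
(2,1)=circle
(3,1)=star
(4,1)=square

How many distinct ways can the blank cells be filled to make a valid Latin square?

Row 1, column 3: eliminating its row and column leaves {square, star}.
Row 1, column 4: eliminating its row and column leaves {square, star}.
Row 2, column 2: eliminating its row and column leaves {square, triangle, star}.
Row 2, column 3: eliminating its row and column leaves {square, triangle, star}.
Row 2, column 4: eliminating its row and column leaves {square, triangle, star}.
Row 3, column 2: eliminating its row and column leaves {square, triangle}.
Row 3, column 3: eliminating its row and column leaves {circle, square, triangle}.
Row 3, column 4: eliminating its row and column leaves {circle, square, triangle}.
Row 4, column 2: eliminating its row and column leaves {triangle, star}.
Row 4, column 3: eliminating its row and column leaves {circle, triangle, star}.
Row 4, column 4: eliminating its row and column leaves {circle, triangle, star}.
Enumerating the assignments across these blanks that avoid any row or column repeat gives 8 completions.

8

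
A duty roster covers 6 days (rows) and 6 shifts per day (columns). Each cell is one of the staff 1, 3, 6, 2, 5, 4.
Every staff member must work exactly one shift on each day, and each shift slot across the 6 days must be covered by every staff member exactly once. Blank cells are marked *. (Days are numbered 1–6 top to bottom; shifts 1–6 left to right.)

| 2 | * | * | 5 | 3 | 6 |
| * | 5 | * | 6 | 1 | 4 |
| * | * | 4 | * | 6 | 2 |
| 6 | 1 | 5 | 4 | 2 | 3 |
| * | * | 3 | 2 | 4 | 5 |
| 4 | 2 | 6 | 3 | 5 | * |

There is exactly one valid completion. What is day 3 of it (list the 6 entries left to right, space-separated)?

Day 3, shift 2: day 3 has {6, 2, 4} and shift 2 has {1, 2, 5}, leaving only 3.
Day 3, shift 4: day 3 has {3, 6, 2, 4} and shift 4 has {3, 6, 2, 5, 4}, leaving only 1.
Day 3, shift 1: day 3 has {1, 3, 6, 2, 4} and shift 1 has {6, 2, 4}, leaving only 5.
So day 3 reads: 5 3 4 1 6 2.

5 3 4 1 6 2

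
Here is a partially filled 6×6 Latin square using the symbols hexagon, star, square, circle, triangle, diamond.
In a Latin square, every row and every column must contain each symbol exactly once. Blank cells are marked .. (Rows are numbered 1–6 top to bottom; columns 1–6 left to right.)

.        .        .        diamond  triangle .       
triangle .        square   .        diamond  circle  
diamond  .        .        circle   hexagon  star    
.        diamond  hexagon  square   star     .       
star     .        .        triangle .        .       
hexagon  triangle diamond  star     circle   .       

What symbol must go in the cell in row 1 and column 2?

circle

Row 2, column 4: row 2 has {square, circle, triangle, diamond} and column 4 has {star, square, circle, triangle, diamond}, leaving only hexagon.
Row 2, column 2: row 2 has {hexagon, square, circle, triangle, diamond} and column 2 has {triangle, diamond}, leaving only star.
Row 3, column 2: row 3 has {hexagon, star, circle, diamond} and column 2 has {star, triangle, diamond}, leaving only square.
Row 3, column 3: row 3 has {hexagon, star, square, circle, diamond} and column 3 has {hexagon, square, diamond}, leaving only triangle.
Row 4, column 1: row 4 has {hexagon, star, square, diamond} and column 1 has {hexagon, star, triangle, diamond}, leaving only circle.
Row 1, column 1: row 1 has {triangle, diamond} and column 1 has {hexagon, star, circle, triangle, diamond}, leaving only square.
Row 1, column 6: row 1 has {square, triangle, diamond} and column 6 has {star, circle}, leaving only hexagon.
Row 1 already has {hexagon, square, triangle, diamond} and column 2 already has {star, square, triangle, diamond}, so row 1, column 2 must be circle.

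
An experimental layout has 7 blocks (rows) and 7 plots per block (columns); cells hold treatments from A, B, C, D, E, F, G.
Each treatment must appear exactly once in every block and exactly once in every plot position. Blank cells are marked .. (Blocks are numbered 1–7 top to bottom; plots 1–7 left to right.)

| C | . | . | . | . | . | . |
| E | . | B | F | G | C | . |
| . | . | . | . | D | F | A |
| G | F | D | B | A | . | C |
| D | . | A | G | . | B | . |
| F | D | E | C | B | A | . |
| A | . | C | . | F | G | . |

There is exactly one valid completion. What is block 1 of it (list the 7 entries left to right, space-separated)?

Block 1, plot 5: block 1 has {C} and plot 5 has {A, B, D, F, G}, leaving only E.
Block 1, plot 6: block 1 has {C, E} and plot 6 has {A, B, C, F, G}, leaving only D.
Block 1, plot 4: block 1 has {C, D, E} and plot 4 has {B, C, F, G}, leaving only A.
Block 2, plot 2: block 2 has {B, C, E, F, G} and plot 2 has {D, F}, leaving only A.
Block 2, plot 7: block 2 has {A, B, C, E, F, G} and plot 7 has {A, C}, leaving only D.
Block 3, plot 1: block 3 has {A, D, F} and plot 1 has {A, C, D, E, F, G}, leaving only B.
Block 3, plot 3: block 3 has {A, B, D, F} and plot 3 has {A, B, C, D, E}, leaving only G.
Block 1, plot 3: block 1 has {A, C, D, E} and plot 3 has {A, B, C, D, E, G}, leaving only F.
Block 3, plot 4: block 3 has {A, B, D, F, G} and plot 4 has {A, B, C, F, G}, leaving only E.
Block 3, plot 2: block 3 has {A, B, D, E, F, G} and plot 2 has {A, D, F}, leaving only C.
Block 4, plot 6: block 4 has {A, B, C, D, F, G} and plot 6 has {A, B, C, D, F, G}, leaving only E.
Block 5, plot 2: block 5 has {A, B, D, G} and plot 2 has {A, C, D, F}, leaving only E.
Block 5, plot 5: block 5 has {A, B, D, E, G} and plot 5 has {A, B, D, E, F, G}, leaving only C.
Block 5, plot 7: block 5 has {A, B, C, D, E, G} and plot 7 has {A, C, D}, leaving only F.
Block 6, plot 7: block 6 has {A, B, C, D, E, F} and plot 7 has {A, C, D, F}, leaving only G.
Block 1, plot 7: block 1 has {A, C, D, E, F} and plot 7 has {A, C, D, F, G}, leaving only B.
Block 1, plot 2: block 1 has {A, B, C, D, E, F} and plot 2 has {A, C, D, E, F}, leaving only G.
So block 1 reads: C G F A E D B.

C G F A E D B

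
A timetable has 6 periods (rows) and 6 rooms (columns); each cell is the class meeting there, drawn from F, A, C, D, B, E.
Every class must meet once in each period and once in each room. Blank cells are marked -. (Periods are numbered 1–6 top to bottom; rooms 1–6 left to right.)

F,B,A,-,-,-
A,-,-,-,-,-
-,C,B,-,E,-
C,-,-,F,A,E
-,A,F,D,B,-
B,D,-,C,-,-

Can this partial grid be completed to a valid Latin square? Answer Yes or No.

No

Period 4, room 2: period 4 together with room 2 already contain {F, A, C, D, B, E} — every symbol — so nothing can go there. The grid has no valid completion.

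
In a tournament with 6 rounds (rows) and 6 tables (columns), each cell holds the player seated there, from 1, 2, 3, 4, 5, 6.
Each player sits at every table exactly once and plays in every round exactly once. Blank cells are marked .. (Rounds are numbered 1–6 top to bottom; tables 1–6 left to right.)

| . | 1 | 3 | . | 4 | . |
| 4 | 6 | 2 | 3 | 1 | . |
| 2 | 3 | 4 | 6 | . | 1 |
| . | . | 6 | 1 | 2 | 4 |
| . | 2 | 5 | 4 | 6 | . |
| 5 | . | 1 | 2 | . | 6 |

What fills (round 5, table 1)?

1

Round 1, table 1: round 1 has {1, 3, 4} and table 1 has {2, 4, 5}, leaving only 6.
Round 1, table 4: round 1 has {1, 3, 4, 6} and table 4 has {1, 2, 3, 4, 6}, leaving only 5.
Round 1, table 6: round 1 has {1, 3, 4, 5, 6} and table 6 has {1, 4, 6}, leaving only 2.
Round 2, table 6: round 2 has {1, 2, 3, 4, 6} and table 6 has {1, 2, 4, 6}, leaving only 5.
Round 3, table 5: round 3 has {1, 2, 3, 4, 6} and table 5 has {1, 2, 4, 6}, leaving only 5.
Round 4, table 1: round 4 has {1, 2, 4, 6} and table 1 has {2, 4, 5, 6}, leaving only 3.
Round 5 already has {2, 4, 5, 6} and table 1 already has {2, 3, 4, 5, 6}, so round 5, table 1 must be 1.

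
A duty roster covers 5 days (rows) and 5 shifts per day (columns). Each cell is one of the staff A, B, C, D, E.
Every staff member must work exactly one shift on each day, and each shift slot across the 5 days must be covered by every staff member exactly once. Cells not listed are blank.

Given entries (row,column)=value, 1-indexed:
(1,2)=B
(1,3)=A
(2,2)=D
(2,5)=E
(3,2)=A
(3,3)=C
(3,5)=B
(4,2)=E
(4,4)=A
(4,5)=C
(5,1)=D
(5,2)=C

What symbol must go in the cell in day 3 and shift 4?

D

Day 1, shift 5: day 1 has {A, B} and shift 5 has {B, C, E}, leaving only D.
Day 2, shift 3: day 2 has {D, E} and shift 3 has {A, C}, leaving only B.
Day 2, shift 4: day 2 has {B, D, E} and shift 4 has {A}, leaving only C.
Day 1, shift 4: day 1 has {A, B, D} and shift 4 has {A, C}, leaving only E.
Day 3 already has {A, B, C} and shift 4 already has {A, C, E}, so day 3, shift 4 must be D.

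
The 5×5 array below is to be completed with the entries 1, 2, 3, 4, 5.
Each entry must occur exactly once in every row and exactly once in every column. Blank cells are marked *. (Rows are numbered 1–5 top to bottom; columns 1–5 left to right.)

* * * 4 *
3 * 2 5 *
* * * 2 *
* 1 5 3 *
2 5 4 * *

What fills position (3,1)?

Row 2, column 2: row 2 has {2, 3, 5} and column 2 has {1, 5}, leaving only 4.
Row 2, column 5: row 2 has {2, 3, 4, 5} and column 5 has {}, leaving only 1.
Row 3, column 2: row 3 has {2} and column 2 has {1, 4, 5}, leaving only 3.
Row 1, column 2: row 1 has {4} and column 2 has {1, 3, 4, 5}, leaving only 2.
Row 3, column 3: row 3 has {2, 3} and column 3 has {2, 4, 5}, leaving only 1.
Row 1, column 3: row 1 has {2, 4} and column 3 has {1, 2, 4, 5}, leaving only 3.
Row 1, column 5: row 1 has {2, 3, 4} and column 5 has {1}, leaving only 5.
Row 1, column 1: row 1 has {2, 3, 4, 5} and column 1 has {2, 3}, leaving only 1.
Row 3, column 5: row 3 has {1, 2, 3} and column 5 has {1, 5}, leaving only 4.
Row 3 already has {1, 2, 3, 4} and column 1 already has {1, 2, 3}, so row 3, column 1 must be 5.

5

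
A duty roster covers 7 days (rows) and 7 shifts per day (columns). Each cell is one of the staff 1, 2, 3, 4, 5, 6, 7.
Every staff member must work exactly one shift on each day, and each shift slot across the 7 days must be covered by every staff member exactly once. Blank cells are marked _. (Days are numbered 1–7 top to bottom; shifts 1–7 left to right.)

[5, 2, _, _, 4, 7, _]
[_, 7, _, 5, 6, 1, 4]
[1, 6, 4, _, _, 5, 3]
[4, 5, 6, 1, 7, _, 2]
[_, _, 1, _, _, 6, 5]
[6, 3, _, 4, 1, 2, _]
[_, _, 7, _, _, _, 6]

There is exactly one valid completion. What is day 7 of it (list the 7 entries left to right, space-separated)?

2 1 7 3 5 4 6

Day 1, shift 3: day 1 has {2, 4, 5, 7} and shift 3 has {1, 4, 6, 7}, leaving only 3.
Day 1, shift 4: day 1 has {2, 3, 4, 5, 7} and shift 4 has {1, 4, 5}, leaving only 6.
Day 1, shift 7: day 1 has {2, 3, 4, 5, 6, 7} and shift 7 has {2, 3, 4, 5, 6}, leaving only 1.
Day 2, shift 3: day 2 has {1, 4, 5, 6, 7} and shift 3 has {1, 3, 4, 6, 7}, leaving only 2.
Day 2, shift 1: day 2 has {1, 2, 4, 5, 6, 7} and shift 1 has {1, 4, 5, 6}, leaving only 3.
Day 7, shift 1: day 7 has {6, 7} and shift 1 has {1, 3, 4, 5, 6}, leaving only 2.
Day 7, shift 4: day 7 has {2, 6, 7} and shift 4 has {1, 4, 5, 6}, leaving only 3.
Day 7, shift 5: day 7 has {2, 3, 6, 7} and shift 5 has {1, 4, 6, 7}, leaving only 5.
Day 7, shift 6: day 7 has {2, 3, 5, 6, 7} and shift 6 has {1, 2, 5, 6, 7}, leaving only 4.
Day 7, shift 2: day 7 has {2, 3, 4, 5, 6, 7} and shift 2 has {2, 3, 5, 6, 7}, leaving only 1.
So day 7 reads: 2 1 7 3 5 4 6.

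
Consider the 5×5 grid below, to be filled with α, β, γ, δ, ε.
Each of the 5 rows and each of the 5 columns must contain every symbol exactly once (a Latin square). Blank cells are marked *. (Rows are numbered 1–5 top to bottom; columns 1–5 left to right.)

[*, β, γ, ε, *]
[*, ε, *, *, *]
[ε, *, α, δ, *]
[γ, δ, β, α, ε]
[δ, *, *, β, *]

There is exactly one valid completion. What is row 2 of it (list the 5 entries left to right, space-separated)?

Row 2, column 3: row 2 has {ε} and column 3 has {α, β, γ}, leaving only δ.
Row 2, column 4: row 2 has {δ, ε} and column 4 has {α, β, δ, ε}, leaving only γ.
Row 1, column 1: row 1 has {β, γ, ε} and column 1 has {γ, δ, ε}, leaving only α.
Row 2, column 1: row 2 has {γ, δ, ε} and column 1 has {α, γ, δ, ε}, leaving only β.
Row 2, column 5: row 2 has {β, γ, δ, ε} and column 5 has {ε}, leaving only α.
So row 2 reads: β ε δ γ α.

β ε δ γ α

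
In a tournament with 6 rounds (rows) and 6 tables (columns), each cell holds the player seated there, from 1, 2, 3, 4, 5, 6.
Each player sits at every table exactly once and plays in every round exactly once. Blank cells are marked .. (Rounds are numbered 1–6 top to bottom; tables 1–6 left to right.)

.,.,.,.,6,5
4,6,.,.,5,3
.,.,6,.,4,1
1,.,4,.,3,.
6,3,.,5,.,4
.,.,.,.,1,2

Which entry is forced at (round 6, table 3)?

Round 4, table 6: round 4 has {1, 3, 4} and table 6 has {1, 2, 3, 4, 5}, leaving only 6.
Round 4, table 4: round 4 has {1, 3, 4, 6} and table 4 has {5}, leaving only 2.
Round 2, table 4: round 2 has {3, 4, 5, 6} and table 4 has {2, 5}, leaving only 1.
Round 2, table 3: round 2 has {1, 3, 4, 5, 6} and table 3 has {4, 6}, leaving only 2.
Round 3, table 4: round 3 has {1, 4, 6} and table 4 has {1, 2, 5}, leaving only 3.
Round 1, table 4: round 1 has {5, 6} and table 4 has {1, 2, 3, 5}, leaving only 4.
Round 4, table 2: round 4 has {1, 2, 3, 4, 6} and table 2 has {3, 6}, leaving only 5.
Round 3, table 2: round 3 has {1, 3, 4, 6} and table 2 has {3, 5, 6}, leaving only 2.
Round 1, table 2: round 1 has {4, 5, 6} and table 2 has {2, 3, 5, 6}, leaving only 1.
Round 1, table 3: round 1 has {1, 4, 5, 6} and table 3 has {2, 4, 6}, leaving only 3.
Round 6 already has {1, 2} and table 3 already has {2, 3, 4, 6}, so round 6, table 3 must be 5.

5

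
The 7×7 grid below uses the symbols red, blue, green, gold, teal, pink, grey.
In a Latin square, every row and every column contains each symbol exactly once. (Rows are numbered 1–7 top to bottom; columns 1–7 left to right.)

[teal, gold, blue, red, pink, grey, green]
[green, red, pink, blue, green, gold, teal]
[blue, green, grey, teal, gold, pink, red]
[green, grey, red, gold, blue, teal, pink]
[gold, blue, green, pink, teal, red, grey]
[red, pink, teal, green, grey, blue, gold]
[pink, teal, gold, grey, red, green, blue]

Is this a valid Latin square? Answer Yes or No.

Column 1 contains green twice (at rows 2 and 4), so it is not a permutation.

No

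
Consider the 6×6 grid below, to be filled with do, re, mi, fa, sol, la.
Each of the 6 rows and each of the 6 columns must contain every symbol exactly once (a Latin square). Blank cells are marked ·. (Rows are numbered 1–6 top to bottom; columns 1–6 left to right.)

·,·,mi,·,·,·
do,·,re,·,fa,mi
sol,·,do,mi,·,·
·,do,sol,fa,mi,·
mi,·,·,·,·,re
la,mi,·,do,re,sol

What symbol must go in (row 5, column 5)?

do

Row 3, column 5: row 3 has {do, mi, sol} and column 5 has {re, mi, fa}, leaving only la.
Row 3, column 6: row 3 has {do, mi, sol, la} and column 6 has {re, mi, sol}, leaving only fa.
Row 3, column 2: row 3 has {do, mi, fa, sol, la} and column 2 has {do, mi}, leaving only re.
Row 4, column 1: row 4 has {do, mi, fa, sol} and column 1 has {do, mi, sol, la}, leaving only re.
Row 1, column 1: row 1 has {mi} and column 1 has {do, re, mi, sol, la}, leaving only fa.
Row 4, column 6: row 4 has {do, re, mi, fa, sol} and column 6 has {re, mi, fa, sol}, leaving only la.
Row 1, column 6: row 1 has {mi, fa} and column 6 has {re, mi, fa, sol, la}, leaving only do.
Row 1, column 5: row 1 has {do, mi, fa} and column 5 has {re, mi, fa, la}, leaving only sol.
Row 5 already has {re, mi} and column 5 already has {re, mi, fa, sol, la}, so row 5, column 5 must be do.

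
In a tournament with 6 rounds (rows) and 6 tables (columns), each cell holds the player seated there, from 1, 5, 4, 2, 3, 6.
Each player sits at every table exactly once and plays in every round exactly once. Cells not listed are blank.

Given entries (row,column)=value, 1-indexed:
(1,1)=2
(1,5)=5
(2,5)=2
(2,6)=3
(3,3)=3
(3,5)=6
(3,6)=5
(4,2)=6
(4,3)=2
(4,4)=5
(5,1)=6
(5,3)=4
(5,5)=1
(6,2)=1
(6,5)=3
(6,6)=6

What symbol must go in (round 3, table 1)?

Round 4, table 5: round 4 has {5, 2, 6} and table 5 has {1, 5, 2, 3, 6}, leaving only 4.
Round 4, table 6: round 4 has {5, 4, 2, 6} and table 6 has {5, 3, 6}, leaving only 1.
Round 1, table 6: round 1 has {5, 2} and table 6 has {1, 5, 3, 6}, leaving only 4.
Round 1, table 2: round 1 has {5, 4, 2} and table 2 has {1, 6}, leaving only 3.
Round 4, table 1: round 4 has {1, 5, 4, 2, 6} and table 1 has {2, 6}, leaving only 3.
Round 5, table 6: round 5 has {1, 4, 6} and table 6 has {1, 5, 4, 3, 6}, leaving only 2.
Round 5, table 2: round 5 has {1, 4, 2, 6} and table 2 has {1, 3, 6}, leaving only 5.
Round 2, table 2: round 2 has {2, 3} and table 2 has {1, 5, 3, 6}, leaving only 4.
Round 3, table 2: round 3 has {5, 3, 6} and table 2 has {1, 5, 4, 3, 6}, leaving only 2.
Round 5, table 4: round 5 has {1, 5, 4, 2, 6} and table 4 has {5}, leaving only 3.
Round 6, table 3: round 6 has {1, 3, 6} and table 3 has {4, 2, 3}, leaving only 5.
Round 6, table 1: round 6 has {1, 5, 3, 6} and table 1 has {2, 3, 6}, leaving only 4.
Round 3 already has {5, 2, 3, 6} and table 1 already has {4, 2, 3, 6}, so round 3, table 1 must be 1.

1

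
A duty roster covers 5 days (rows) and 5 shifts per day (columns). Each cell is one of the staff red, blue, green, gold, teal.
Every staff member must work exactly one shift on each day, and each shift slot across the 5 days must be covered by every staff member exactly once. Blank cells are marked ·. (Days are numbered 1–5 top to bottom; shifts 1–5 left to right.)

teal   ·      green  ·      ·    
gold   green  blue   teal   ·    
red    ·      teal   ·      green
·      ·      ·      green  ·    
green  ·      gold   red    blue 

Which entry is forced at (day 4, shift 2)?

Day 2, shift 5: day 2 has {blue, green, gold, teal} and shift 5 has {blue, green}, leaving only red.
Day 1, shift 5: day 1 has {green, teal} and shift 5 has {red, blue, green}, leaving only gold.
Day 1, shift 4: day 1 has {green, gold, teal} and shift 4 has {red, green, teal}, leaving only blue.
Day 1, shift 2: day 1 has {blue, green, gold, teal} and shift 2 has {green}, leaving only red.
Day 3, shift 4: day 3 has {red, green, teal} and shift 4 has {red, blue, green, teal}, leaving only gold.
Day 3, shift 2: day 3 has {red, green, gold, teal} and shift 2 has {red, green}, leaving only blue.
Day 4, shift 1: day 4 has {green} and shift 1 has {red, green, gold, teal}, leaving only blue.
Day 4, shift 3: day 4 has {blue, green} and shift 3 has {blue, green, gold, teal}, leaving only red.
Day 4, shift 5: day 4 has {red, blue, green} and shift 5 has {red, blue, green, gold}, leaving only teal.
Day 4 already has {red, blue, green, teal} and shift 2 already has {red, blue, green}, so day 4, shift 2 must be gold.

gold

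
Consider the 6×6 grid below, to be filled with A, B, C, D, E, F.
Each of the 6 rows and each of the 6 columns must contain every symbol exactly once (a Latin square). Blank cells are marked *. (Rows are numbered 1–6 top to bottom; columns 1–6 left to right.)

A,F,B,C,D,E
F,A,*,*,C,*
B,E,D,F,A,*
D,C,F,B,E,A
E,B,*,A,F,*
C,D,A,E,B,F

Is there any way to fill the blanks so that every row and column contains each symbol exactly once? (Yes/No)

No row or column among the givens repeats a symbol, and propagating forced cells runs into no contradiction.
One valid completion exists (for instance, A F B C D E / F A E D C B / B E D F A C / D C F B E A / E B C A F D / C D A E B F).

Yes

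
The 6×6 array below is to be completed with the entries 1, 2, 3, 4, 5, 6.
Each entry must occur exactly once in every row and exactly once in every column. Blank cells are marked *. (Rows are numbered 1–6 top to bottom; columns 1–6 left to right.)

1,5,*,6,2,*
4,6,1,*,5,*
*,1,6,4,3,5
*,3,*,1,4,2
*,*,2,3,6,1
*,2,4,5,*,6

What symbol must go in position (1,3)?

3

Row 1 already has {1, 2, 5, 6} and column 3 already has {1, 2, 4, 6}, so row 1, column 3 must be 3.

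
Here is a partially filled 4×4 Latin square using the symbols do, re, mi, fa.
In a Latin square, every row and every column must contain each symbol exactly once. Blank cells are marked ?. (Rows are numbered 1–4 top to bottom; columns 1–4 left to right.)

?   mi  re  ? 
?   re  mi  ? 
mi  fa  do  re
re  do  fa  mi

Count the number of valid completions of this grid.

2

Row 1, column 1: eliminating its row and column leaves {do, fa}.
Row 1, column 4: eliminating its row and column leaves {do, fa}.
Row 2, column 1: eliminating its row and column leaves {do, fa}.
Row 2, column 4: eliminating its row and column leaves {do, fa}.
Enumerating the assignments across these blanks that avoid any row or column repeat gives 2 completions.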